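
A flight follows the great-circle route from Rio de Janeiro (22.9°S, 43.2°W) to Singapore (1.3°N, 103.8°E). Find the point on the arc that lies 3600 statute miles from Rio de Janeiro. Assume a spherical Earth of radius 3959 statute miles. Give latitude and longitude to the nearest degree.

The haversine formula gives a central angle δ ≈ 2.467 rad (141.4°) between the endpoints. The total great-circle distance is δ·R ≈ 2.467 × 3959 ≈ 9768 mi, so the target fraction is f = 3600/9768 ≈ 0.369.
Interpolate at f ≈ 0.369 with slerp weights a = sin((1−f)δ)/sin δ ≈ 1.602, b = sin(fδ)/sin δ ≈ 1.264.
p = a·p₁ + b·p₂ ≈ (0.774, 0.217, -0.595); φ = arcsin(p_z) ≈ -36.48°, λ = atan2(p_y, p_x) ≈ 15.67°.

≈ 36°S, 16°E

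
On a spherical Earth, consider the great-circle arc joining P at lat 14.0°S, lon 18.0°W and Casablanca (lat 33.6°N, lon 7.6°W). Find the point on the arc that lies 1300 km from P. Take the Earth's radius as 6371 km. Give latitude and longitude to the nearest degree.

≈ lat 3°S, lon 16°W

Write both endpoints as unit vectors p₁, p₂ with components (cos φ cos λ, cos φ sin λ, sin φ).
The central angle between the endpoints is δ = arccos(p₁·p₂) ≈ 0.849 rad (48.6°). The total great-circle distance is δ·R ≈ 0.849 × 6371 ≈ 5407 km, so the target fraction is f = 1300/5407 ≈ 0.240.
Interpolate at f ≈ 0.240 with slerp weights a = sin((1−f)δ)/sin δ ≈ 0.801, b = sin(fδ)/sin δ ≈ 0.270.
p = a·p₁ + b·p₂ ≈ (0.962, -0.270, -0.044); φ = arcsin(p_z) ≈ -2.54°, λ = atan2(p_y, p_x) ≈ -15.67°.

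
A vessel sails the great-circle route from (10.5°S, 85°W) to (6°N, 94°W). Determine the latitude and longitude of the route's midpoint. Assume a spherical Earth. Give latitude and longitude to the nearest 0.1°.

≈ (2.3°S, 89.5°W)

From cos δ = sin φ₁ sin φ₂ + cos φ₁ cos φ₂ cos Δλ, the central angle is δ ≈ 0.328 rad (18.8°).
Interpolate at f = 1/2 with slerp weights a = sin((1−f)δ)/sin δ ≈ 0.507, b = sin(fδ)/sin δ ≈ 0.507.
p = a·p₁ + b·p₂ ≈ (0.008, -0.999, -0.039); φ = arcsin(p_z) ≈ -2.26°, λ = atan2(p_y, p_x) ≈ -89.53°.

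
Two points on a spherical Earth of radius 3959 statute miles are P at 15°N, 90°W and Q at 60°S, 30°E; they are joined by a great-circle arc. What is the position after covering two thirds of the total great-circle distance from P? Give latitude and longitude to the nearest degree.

≈ 51°S, 41°W

Write both endpoints as unit vectors p₁, p₂ with components (cos φ cos λ, cos φ sin λ, sin φ).
The central angle between the endpoints is δ = arccos(p₁·p₂) ≈ 2.055 rad (117.8°).
Interpolate at f = 2/3 with slerp weights a = sin((1−f)δ)/sin δ ≈ 0.715, b = sin(fδ)/sin δ ≈ 1.107.
p = a·p₁ + b·p₂ ≈ (0.479, -0.414, -0.774); φ = arcsin(p_z) ≈ -50.71°, λ = atan2(p_y, p_x) ≈ -40.79°.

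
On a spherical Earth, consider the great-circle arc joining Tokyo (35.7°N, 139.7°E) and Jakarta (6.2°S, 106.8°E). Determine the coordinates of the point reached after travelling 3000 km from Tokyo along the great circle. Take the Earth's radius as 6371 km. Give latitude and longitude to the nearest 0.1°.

The haversine formula gives a central angle δ ≈ 0.909 rad (52.1°) between the endpoints. The total great-circle distance is δ·R ≈ 0.909 × 6371 ≈ 5789 km, so the target fraction is f = 3000/5789 ≈ 0.518.
Interpolate at f ≈ 0.518 with slerp weights a = sin((1−f)δ)/sin δ ≈ 0.537, b = sin(fδ)/sin δ ≈ 0.575.
p = a·p₁ + b·p₂ ≈ (-0.498, 0.830, 0.252); φ = arcsin(p_z) ≈ 14.57°, λ = atan2(p_y, p_x) ≈ 120.98°.

≈ (14.6°N, 121.0°E)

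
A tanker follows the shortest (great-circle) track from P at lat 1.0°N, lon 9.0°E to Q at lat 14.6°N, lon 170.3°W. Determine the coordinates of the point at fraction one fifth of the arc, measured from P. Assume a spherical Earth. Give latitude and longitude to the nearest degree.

From cos δ = sin φ₁ sin φ₂ + cos φ₁ cos φ₂ cos Δλ, the central angle is δ ≈ 2.869 rad (164.4°).
Interpolate at f = 1/5 with slerp weights a = sin((1−f)δ)/sin δ ≈ 2.782, b = sin(fδ)/sin δ ≈ 2.017.
p = a·p₁ + b·p₂ ≈ (0.824, 0.106, 0.557); φ = arcsin(p_z) ≈ 33.84°, λ = atan2(p_y, p_x) ≈ 7.36°.

≈ lat 34°N, lon 7°E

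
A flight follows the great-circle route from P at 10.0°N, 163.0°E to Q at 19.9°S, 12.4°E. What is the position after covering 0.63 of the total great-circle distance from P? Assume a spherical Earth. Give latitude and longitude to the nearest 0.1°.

Convert each endpoint to a unit vector on the sphere (x = cos φ cos λ, y = cos φ sin λ, z = sin φ).
The central angle between the endpoints is δ = arccos(p₁·p₂) ≈ 2.618 rad (150.0°).
Interpolate at f = 0.63 with slerp weights a = sin((1−f)δ)/sin δ ≈ 1.647, b = sin(fδ)/sin δ ≈ 1.993.
p = a·p₁ + b·p₂ ≈ (0.279, 0.877, -0.392); φ = arcsin(p_z) ≈ -23.09°, λ = atan2(p_y, p_x) ≈ 72.36°.

≈ 23.1°S, 72.4°E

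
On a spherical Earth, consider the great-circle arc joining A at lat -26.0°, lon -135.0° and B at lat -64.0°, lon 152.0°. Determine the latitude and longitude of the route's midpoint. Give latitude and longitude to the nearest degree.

Convert each endpoint to a unit vector on the sphere (x = cos φ cos λ, y = cos φ sin λ, z = sin φ).
The central angle between the endpoints is δ = arccos(p₁·p₂) ≈ 1.037 rad (59.4°).
Interpolate at f = 1/2 with slerp weights a = sin((1−f)δ)/sin δ ≈ 0.576, b = sin(fδ)/sin δ ≈ 0.576.
p = a·p₁ + b·p₂ ≈ (-0.589, -0.247, -0.770); φ = arcsin(p_z) ≈ -50.32°, λ = atan2(p_y, p_x) ≈ -157.21°.

≈ lat -50°, lon -157°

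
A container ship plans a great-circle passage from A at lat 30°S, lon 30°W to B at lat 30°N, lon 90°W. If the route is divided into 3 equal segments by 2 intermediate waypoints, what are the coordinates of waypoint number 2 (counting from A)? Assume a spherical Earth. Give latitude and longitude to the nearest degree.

≈ lat 10°N, lon 69°W

Write both endpoints as unit vectors p₁, p₂ with components (cos φ cos λ, cos φ sin λ, sin φ).
The central angle between the endpoints is δ = arccos(p₁·p₂) ≈ 1.445 rad (82.8°).
Interpolate at f = 2/3 with slerp weights a = sin((1−f)δ)/sin δ ≈ 0.467, b = sin(fδ)/sin δ ≈ 0.828.
p = a·p₁ + b·p₂ ≈ (0.350, -0.919, 0.180); φ = arcsin(p_z) ≈ 10.39°, λ = atan2(p_y, p_x) ≈ -69.14°.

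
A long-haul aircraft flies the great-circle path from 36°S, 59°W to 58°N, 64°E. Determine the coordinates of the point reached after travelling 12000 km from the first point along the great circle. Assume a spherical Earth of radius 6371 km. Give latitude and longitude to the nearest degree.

≈ 50°N, 15°E

The haversine formula gives a central angle δ ≈ 2.392 rad (137.1°) between the endpoints. The total great-circle distance is δ·R ≈ 2.392 × 6371 ≈ 15239 km, so the target fraction is f = 12000/15239 ≈ 0.787.
Interpolate at f ≈ 0.787 with slerp weights a = sin((1−f)δ)/sin δ ≈ 0.715, b = sin(fδ)/sin δ ≈ 1.396.
p = a·p₁ + b·p₂ ≈ (0.622, 0.170, 0.764); φ = arcsin(p_z) ≈ 49.85°, λ = atan2(p_y, p_x) ≈ 15.25°.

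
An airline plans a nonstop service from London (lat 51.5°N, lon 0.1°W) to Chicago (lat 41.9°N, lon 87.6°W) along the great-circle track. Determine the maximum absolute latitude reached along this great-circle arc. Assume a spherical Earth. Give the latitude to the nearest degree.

The great circle lies in the plane with unit normal n̂ = (p₁ × p₂)/|p₁ × p₂|.
Here n̂_z ≈ -0.551; the vertex latitude is φ_max = arccos|n̂_z| ≈ 56.6°.
Check via Clairaut: cos φ_max = |cos φ₁| · sin C = cos(51.5°)·sin(62.3°) ≈ 0.551, again giving ≈ 56.6°.

≈ 57°N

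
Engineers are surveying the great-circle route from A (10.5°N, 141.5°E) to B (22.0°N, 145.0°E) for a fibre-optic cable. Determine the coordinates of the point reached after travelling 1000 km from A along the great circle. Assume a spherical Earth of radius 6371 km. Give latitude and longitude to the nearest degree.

The haversine formula gives a central angle δ ≈ 0.209 rad (12.0°) between the endpoints. The total great-circle distance is δ·R ≈ 0.209 × 6371 ≈ 1332 km, so the target fraction is f = 1000/1332 ≈ 0.751.
Interpolate at f ≈ 0.751 with slerp weights a = sin((1−f)δ)/sin δ ≈ 0.251, b = sin(fδ)/sin δ ≈ 0.753.
p = a·p₁ + b·p₂ ≈ (-0.765, 0.554, 0.328); φ = arcsin(p_z) ≈ 19.14°, λ = atan2(p_y, p_x) ≈ 144.09°.

≈ (19°N, 144°E)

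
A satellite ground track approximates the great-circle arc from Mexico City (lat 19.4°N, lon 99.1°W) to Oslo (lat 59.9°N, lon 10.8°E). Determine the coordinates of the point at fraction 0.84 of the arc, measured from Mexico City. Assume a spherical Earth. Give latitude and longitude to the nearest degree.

Write both endpoints as unit vectors p₁, p₂ with components (cos φ cos λ, cos φ sin λ, sin φ).
The central angle between the endpoints is δ = arccos(p₁·p₂) ≈ 1.444 rad (82.7°).
Interpolate at f = 0.84 with slerp weights a = sin((1−f)δ)/sin δ ≈ 0.231, b = sin(fδ)/sin δ ≈ 0.944.
p = a·p₁ + b·p₂ ≈ (0.431, -0.126, 0.894); φ = arcsin(p_z) ≈ 63.33°, λ = atan2(p_y, p_x) ≈ -16.34°.

≈ lat 63°N, lon 16°W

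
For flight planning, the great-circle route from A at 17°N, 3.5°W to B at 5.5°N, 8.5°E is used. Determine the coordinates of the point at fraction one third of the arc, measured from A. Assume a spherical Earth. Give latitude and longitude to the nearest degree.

The haversine formula gives a central angle δ ≈ 0.287 rad (16.4°) between the endpoints.
Interpolate at f = 1/3 with slerp weights a = sin((1−f)δ)/sin δ ≈ 0.672, b = sin(fδ)/sin δ ≈ 0.337.
p = a·p₁ + b·p₂ ≈ (0.973, 0.010, 0.229); φ = arcsin(p_z) ≈ 13.22°, λ = atan2(p_y, p_x) ≈ 0.61°.

≈ 13°N, 1°E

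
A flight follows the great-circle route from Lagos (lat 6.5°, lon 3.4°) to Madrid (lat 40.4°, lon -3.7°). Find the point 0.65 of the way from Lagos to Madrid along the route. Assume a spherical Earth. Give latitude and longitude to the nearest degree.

≈ lat 29°, lon -1°

Convert each endpoint to a unit vector on the sphere (x = cos φ cos λ, y = cos φ sin λ, z = sin φ).
The central angle between the endpoints is δ = arccos(p₁·p₂) ≈ 0.602 rad (34.5°).
Interpolate at f = 0.65 with slerp weights a = sin((1−f)δ)/sin δ ≈ 0.369, b = sin(fδ)/sin δ ≈ 0.673.
p = a·p₁ + b·p₂ ≈ (0.878, -0.011, 0.478); φ = arcsin(p_z) ≈ 28.57°, λ = atan2(p_y, p_x) ≈ -0.74°.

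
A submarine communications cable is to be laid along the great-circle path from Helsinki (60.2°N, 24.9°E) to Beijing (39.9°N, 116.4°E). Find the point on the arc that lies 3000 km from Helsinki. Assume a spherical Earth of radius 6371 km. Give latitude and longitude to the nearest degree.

≈ 60°N, 80°E

From cos δ = sin φ₁ sin φ₂ + cos φ₁ cos φ₂ cos Δλ, the central angle is δ ≈ 0.992 rad (56.9°). The total great-circle distance is δ·R ≈ 0.992 × 6371 ≈ 6323 km, so the target fraction is f = 3000/6323 ≈ 0.474.
Interpolate at f ≈ 0.474 with slerp weights a = sin((1−f)δ)/sin δ ≈ 0.595, b = sin(fδ)/sin δ ≈ 0.542.
p = a·p₁ + b·p₂ ≈ (0.083, 0.497, 0.864); φ = arcsin(p_z) ≈ 59.75°, λ = atan2(p_y, p_x) ≈ 80.47°.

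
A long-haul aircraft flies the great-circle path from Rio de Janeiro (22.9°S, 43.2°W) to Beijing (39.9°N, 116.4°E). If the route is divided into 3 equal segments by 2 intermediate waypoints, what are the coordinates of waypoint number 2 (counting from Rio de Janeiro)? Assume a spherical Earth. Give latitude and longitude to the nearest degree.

≈ 50°N, 41°E

From cos δ = sin φ₁ sin φ₂ + cos φ₁ cos φ₂ cos Δλ, the central angle is δ ≈ 2.719 rad (155.8°).
Interpolate at f = 2/3 with slerp weights a = sin((1−f)δ)/sin δ ≈ 1.919, b = sin(fδ)/sin δ ≈ 2.367.
p = a·p₁ + b·p₂ ≈ (0.481, 0.416, 0.771); φ = arcsin(p_z) ≈ 50.48°, λ = atan2(p_y, p_x) ≈ 40.85°.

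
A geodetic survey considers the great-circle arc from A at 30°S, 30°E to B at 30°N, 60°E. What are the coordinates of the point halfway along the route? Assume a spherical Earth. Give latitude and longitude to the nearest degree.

≈ 0°N, 45°E

Convert each endpoint to a unit vector on the sphere (x = cos φ cos λ, y = cos φ sin λ, z = sin φ).
The central angle between the endpoints is δ = arccos(p₁·p₂) ≈ 1.160 rad (66.5°).
Interpolate at f = 1/2 with slerp weights a = sin((1−f)δ)/sin δ ≈ 0.598, b = sin(fδ)/sin δ ≈ 0.598.
p = a·p₁ + b·p₂ ≈ (0.707, 0.707, 0.000); φ = arcsin(p_z) ≈ 0.00°, λ = atan2(p_y, p_x) ≈ 45.00°.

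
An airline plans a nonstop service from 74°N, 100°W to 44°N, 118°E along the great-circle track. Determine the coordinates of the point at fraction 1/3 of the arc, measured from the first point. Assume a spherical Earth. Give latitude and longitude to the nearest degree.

Write both endpoints as unit vectors p₁, p₂ with components (cos φ cos λ, cos φ sin λ, sin φ).
The central angle between the endpoints is δ = arccos(p₁·p₂) ≈ 1.034 rad (59.2°).
Interpolate at f = 1/3 with slerp weights a = sin((1−f)δ)/sin δ ≈ 0.740, b = sin(fδ)/sin δ ≈ 0.393.
p = a·p₁ + b·p₂ ≈ (-0.168, 0.049, 0.985); φ = arcsin(p_z) ≈ 79.91°, λ = atan2(p_y, p_x) ≈ 163.82°.

≈ 80°N, 164°E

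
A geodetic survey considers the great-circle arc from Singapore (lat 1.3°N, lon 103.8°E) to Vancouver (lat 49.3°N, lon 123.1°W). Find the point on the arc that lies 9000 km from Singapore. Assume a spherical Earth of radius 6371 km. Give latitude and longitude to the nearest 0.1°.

Write both endpoints as unit vectors p₁, p₂ with components (cos φ cos λ, cos φ sin λ, sin φ).
The central angle between the endpoints is δ = arccos(p₁·p₂) ≈ 2.013 rad (115.4°). The total great-circle distance is δ·R ≈ 2.013 × 6371 ≈ 12827 km, so the target fraction is f = 9000/12827 ≈ 0.702.
Interpolate at f ≈ 0.702 with slerp weights a = sin((1−f)δ)/sin δ ≈ 0.625, b = sin(fδ)/sin δ ≈ 1.093.
p = a·p₁ + b·p₂ ≈ (-0.538, 0.010, 0.843); φ = arcsin(p_z) ≈ 57.42°, λ = atan2(p_y, p_x) ≈ 178.90°.

≈ lat 57.4°N, lon 178.9°E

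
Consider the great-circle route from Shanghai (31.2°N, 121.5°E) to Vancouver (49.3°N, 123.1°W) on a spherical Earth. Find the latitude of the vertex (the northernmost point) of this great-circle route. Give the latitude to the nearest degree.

≈ 59°N

The great circle lies in the plane with unit normal n̂ = (p₁ × p₂)/|p₁ × p₂|.
Here n̂_z ≈ +0.510; the vertex latitude is φ_max = arccos|n̂_z| ≈ 59.3°.
Check via Clairaut: cos φ_max = |cos φ₁| · sin C = cos(31.2°)·sin(36.6°) ≈ 0.510, again giving ≈ 59.3°.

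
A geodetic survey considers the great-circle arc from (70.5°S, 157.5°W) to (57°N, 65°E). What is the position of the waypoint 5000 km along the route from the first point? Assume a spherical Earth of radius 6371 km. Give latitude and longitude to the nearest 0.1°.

≈ (46.7°S, 117.8°E)

From cos δ = sin φ₁ sin φ₂ + cos φ₁ cos φ₂ cos Δλ, the central angle is δ ≈ 2.751 rad (157.6°). The total great-circle distance is δ·R ≈ 2.751 × 6371 ≈ 17525 km, so the target fraction is f = 5000/17525 ≈ 0.285.
Interpolate at f ≈ 0.285 with slerp weights a = sin((1−f)δ)/sin δ ≈ 2.423, b = sin(fδ)/sin δ ≈ 1.855.
p = a·p₁ + b·p₂ ≈ (-0.320, 0.606, -0.728); φ = arcsin(p_z) ≈ -46.72°, λ = atan2(p_y, p_x) ≈ 117.84°.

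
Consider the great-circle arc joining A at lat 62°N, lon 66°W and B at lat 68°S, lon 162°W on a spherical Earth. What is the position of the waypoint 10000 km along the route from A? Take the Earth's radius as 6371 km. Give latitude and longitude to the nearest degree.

Convert each endpoint to a unit vector on the sphere (x = cos φ cos λ, y = cos φ sin λ, z = sin φ).
The central angle between the endpoints is δ = arccos(p₁·p₂) ≈ 2.563 rad (146.8°). The total great-circle distance is δ·R ≈ 2.563 × 6371 ≈ 16327 km, so the target fraction is f = 10000/16327 ≈ 0.612.
Interpolate at f ≈ 0.612 with slerp weights a = sin((1−f)δ)/sin δ ≈ 1.531, b = sin(fδ)/sin δ ≈ 1.828.
p = a·p₁ + b·p₂ ≈ (-0.359, -0.868, -0.343); φ = arcsin(p_z) ≈ -20.05°, λ = atan2(p_y, p_x) ≈ -112.45°.

≈ lat 20°S, lon 112°W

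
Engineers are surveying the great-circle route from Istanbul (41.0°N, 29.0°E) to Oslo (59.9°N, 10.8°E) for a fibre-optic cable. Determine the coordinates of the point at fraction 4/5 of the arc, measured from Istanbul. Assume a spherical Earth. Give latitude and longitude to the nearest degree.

≈ (56°N, 16°E)

Convert each endpoint to a unit vector on the sphere (x = cos φ cos λ, y = cos φ sin λ, z = sin φ).
The central angle between the endpoints is δ = arccos(p₁·p₂) ≈ 0.384 rad (22.0°).
Interpolate at f = 4/5 with slerp weights a = sin((1−f)δ)/sin δ ≈ 0.205, b = sin(fδ)/sin δ ≈ 0.807.
p = a·p₁ + b·p₂ ≈ (0.533, 0.151, 0.833); φ = arcsin(p_z) ≈ 56.38°, λ = atan2(p_y, p_x) ≈ 15.80°.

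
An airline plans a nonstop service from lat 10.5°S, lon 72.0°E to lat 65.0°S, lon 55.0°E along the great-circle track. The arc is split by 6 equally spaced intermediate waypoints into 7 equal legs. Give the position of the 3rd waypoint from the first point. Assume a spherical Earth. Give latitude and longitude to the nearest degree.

≈ lat 34°S, lon 68°E

Write both endpoints as unit vectors p₁, p₂ with components (cos φ cos λ, cos φ sin λ, sin φ).
The central angle between the endpoints is δ = arccos(p₁·p₂) ≈ 0.973 rad (55.8°).
Interpolate at f = 3/7 with slerp weights a = sin((1−f)δ)/sin δ ≈ 0.639, b = sin(fδ)/sin δ ≈ 0.490.
p = a·p₁ + b·p₂ ≈ (0.313, 0.767, -0.561); φ = arcsin(p_z) ≈ -34.09°, λ = atan2(p_y, p_x) ≈ 67.81°.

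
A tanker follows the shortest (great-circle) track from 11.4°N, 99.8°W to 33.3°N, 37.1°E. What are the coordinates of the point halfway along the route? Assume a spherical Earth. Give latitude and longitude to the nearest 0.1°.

≈ 47.7°N, 42.7°W

From cos δ = sin φ₁ sin φ₂ + cos φ₁ cos φ₂ cos Δλ, the central angle is δ ≈ 2.083 rad (119.3°).
Interpolate at f = 1/2 with slerp weights a = sin((1−f)δ)/sin δ ≈ 0.990, b = sin(fδ)/sin δ ≈ 0.990.
p = a·p₁ + b·p₂ ≈ (0.495, -0.457, 0.739); φ = arcsin(p_z) ≈ 47.66°, λ = atan2(p_y, p_x) ≈ -42.74°.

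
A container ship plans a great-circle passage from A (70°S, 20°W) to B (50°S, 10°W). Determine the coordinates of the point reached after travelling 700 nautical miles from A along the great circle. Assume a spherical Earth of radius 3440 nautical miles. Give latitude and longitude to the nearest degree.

Convert each endpoint to a unit vector on the sphere (x = cos φ cos λ, y = cos φ sin λ, z = sin φ).
The central angle between the endpoints is δ = arccos(p₁·p₂) ≈ 0.359 rad (20.6°). The total great-circle distance is δ·R ≈ 0.359 × 3440 ≈ 1234 nmi, so the target fraction is f = 700/1234 ≈ 0.567.
Interpolate at f ≈ 0.567 with slerp weights a = sin((1−f)δ)/sin δ ≈ 0.440, b = sin(fδ)/sin δ ≈ 0.576.
p = a·p₁ + b·p₂ ≈ (0.506, -0.116, -0.855); φ = arcsin(p_z) ≈ -58.73°, λ = atan2(p_y, p_x) ≈ -12.89°.

≈ (59°S, 13°W)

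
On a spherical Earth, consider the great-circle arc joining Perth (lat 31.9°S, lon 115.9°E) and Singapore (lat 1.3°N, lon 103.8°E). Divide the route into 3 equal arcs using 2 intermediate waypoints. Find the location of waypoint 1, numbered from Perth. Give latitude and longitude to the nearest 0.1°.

≈ lat 20.9°S, lon 111.4°E

Write both endpoints as unit vectors p₁, p₂ with components (cos φ cos λ, cos φ sin λ, sin φ).
The central angle between the endpoints is δ = arccos(p₁·p₂) ≈ 0.613 rad (35.1°).
Interpolate at f = 1/3 with slerp weights a = sin((1−f)δ)/sin δ ≈ 0.691, b = sin(fδ)/sin δ ≈ 0.353.
p = a·p₁ + b·p₂ ≈ (-0.340, 0.870, -0.357); φ = arcsin(p_z) ≈ -20.92°, λ = atan2(p_y, p_x) ≈ 111.36°.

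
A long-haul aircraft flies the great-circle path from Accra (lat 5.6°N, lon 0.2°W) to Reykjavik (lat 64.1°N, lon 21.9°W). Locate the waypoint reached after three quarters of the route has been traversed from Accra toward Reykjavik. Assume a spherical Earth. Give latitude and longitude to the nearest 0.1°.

The haversine formula gives a central angle δ ≈ 1.057 rad (60.5°) between the endpoints.
Interpolate at f = 3/4 with slerp weights a = sin((1−f)δ)/sin δ ≈ 0.300, b = sin(fδ)/sin δ ≈ 0.818.
p = a·p₁ + b·p₂ ≈ (0.630, -0.134, 0.765); φ = arcsin(p_z) ≈ 49.90°, λ = atan2(p_y, p_x) ≈ -12.03°.

≈ lat 49.9°N, lon 12.0°W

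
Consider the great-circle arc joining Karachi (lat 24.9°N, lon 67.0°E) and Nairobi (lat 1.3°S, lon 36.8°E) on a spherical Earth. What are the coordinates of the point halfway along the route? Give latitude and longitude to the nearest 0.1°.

Write both endpoints as unit vectors p₁, p₂ with components (cos φ cos λ, cos φ sin λ, sin φ).
The central angle between the endpoints is δ = arccos(p₁·p₂) ≈ 0.685 rad (39.3°).
Interpolate at f = 1/2 with slerp weights a = sin((1−f)δ)/sin δ ≈ 0.531, b = sin(fδ)/sin δ ≈ 0.531.
p = a·p₁ + b·p₂ ≈ (0.613, 0.761, 0.211); φ = arcsin(p_z) ≈ 12.21°, λ = atan2(p_y, p_x) ≈ 51.15°.

≈ lat 12.2°N, lon 51.1°E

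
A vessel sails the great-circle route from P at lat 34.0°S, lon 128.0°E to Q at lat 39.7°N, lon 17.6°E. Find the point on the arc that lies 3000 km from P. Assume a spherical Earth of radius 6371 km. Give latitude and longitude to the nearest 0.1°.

Convert each endpoint to a unit vector on the sphere (x = cos φ cos λ, y = cos φ sin λ, z = sin φ).
The central angle between the endpoints is δ = arccos(p₁·p₂) ≈ 2.189 rad (125.4°). The total great-circle distance is δ·R ≈ 2.189 × 6371 ≈ 13946 km, so the target fraction is f = 3000/13946 ≈ 0.215.
Interpolate at f ≈ 0.215 with slerp weights a = sin((1−f)δ)/sin δ ≈ 1.214, b = sin(fδ)/sin δ ≈ 0.557.
p = a·p₁ + b·p₂ ≈ (-0.211, 0.922, -0.323); φ = arcsin(p_z) ≈ -18.85°, λ = atan2(p_y, p_x) ≈ 102.90°.

≈ lat 18.9°S, lon 102.9°E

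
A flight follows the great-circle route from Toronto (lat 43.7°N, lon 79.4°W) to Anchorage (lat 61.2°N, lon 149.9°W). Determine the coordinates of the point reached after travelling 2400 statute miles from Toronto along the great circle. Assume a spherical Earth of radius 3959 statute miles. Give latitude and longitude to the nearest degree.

The haversine formula gives a central angle δ ≈ 0.765 rad (43.8°) between the endpoints. The total great-circle distance is δ·R ≈ 0.765 × 3959 ≈ 3027 mi, so the target fraction is f = 2400/3027 ≈ 0.793.
Interpolate at f ≈ 0.793 with slerp weights a = sin((1−f)δ)/sin δ ≈ 0.228, b = sin(fδ)/sin δ ≈ 0.823.
p = a·p₁ + b·p₂ ≈ (-0.313, -0.361, 0.879); φ = arcsin(p_z) ≈ 61.48°, λ = atan2(p_y, p_x) ≈ -130.93°.

≈ lat 61°N, lon 131°W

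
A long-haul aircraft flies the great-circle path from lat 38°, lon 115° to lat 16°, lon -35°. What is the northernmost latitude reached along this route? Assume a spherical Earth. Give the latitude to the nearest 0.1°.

≈ 64.3°

The great circle lies in the plane with unit normal n̂ = (p₁ × p₂)/|p₁ × p₂|.
Here n̂_z ≈ -0.433; the vertex latitude is φ_max = arccos|n̂_z| ≈ 64.3°.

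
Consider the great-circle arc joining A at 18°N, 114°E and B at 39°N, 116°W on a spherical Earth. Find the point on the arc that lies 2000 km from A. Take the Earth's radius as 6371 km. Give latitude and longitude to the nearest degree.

≈ 32°N, 127°E

The haversine formula gives a central angle δ ≈ 1.855 rad (106.3°) between the endpoints. The total great-circle distance is δ·R ≈ 1.855 × 6371 ≈ 11820 km, so the target fraction is f = 2000/11820 ≈ 0.169.
Interpolate at f ≈ 0.169 with slerp weights a = sin((1−f)δ)/sin δ ≈ 1.041, b = sin(fδ)/sin δ ≈ 0.322.
p = a·p₁ + b·p₂ ≈ (-0.512, 0.680, 0.524); φ = arcsin(p_z) ≈ 31.62°, λ = atan2(p_y, p_x) ≈ 127.00°.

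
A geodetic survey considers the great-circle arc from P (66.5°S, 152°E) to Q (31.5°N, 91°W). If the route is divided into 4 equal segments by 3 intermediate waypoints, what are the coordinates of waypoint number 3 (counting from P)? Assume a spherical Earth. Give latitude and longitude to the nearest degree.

Convert each endpoint to a unit vector on the sphere (x = cos φ cos λ, y = cos φ sin λ, z = sin φ).
The central angle between the endpoints is δ = arccos(p₁·p₂) ≈ 2.257 rad (129.3°).
Interpolate at f = 3/4 with slerp weights a = sin((1−f)δ)/sin δ ≈ 0.691, b = sin(fδ)/sin δ ≈ 1.283.
p = a·p₁ + b·p₂ ≈ (-0.262, -0.964, 0.036); φ = arcsin(p_z) ≈ 2.09°, λ = atan2(p_y, p_x) ≈ -105.22°.

≈ (2°N, 105°W)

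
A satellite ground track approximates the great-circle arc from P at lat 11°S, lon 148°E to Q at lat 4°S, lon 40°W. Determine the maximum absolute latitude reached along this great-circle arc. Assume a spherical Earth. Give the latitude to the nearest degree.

≈ 62°S

The great circle lies in the plane with unit normal n̂ = (p₁ × p₂)/|p₁ × p₂|.
Here n̂_z ≈ +0.467; the vertex latitude is φ_max = arccos|n̂_z| ≈ 62.2°.
Check via Clairaut: cos φ_max = |cos φ₁| · sin C = cos(11.0°)·sin(151.6°) ≈ 0.467, again giving ≈ 62.2°.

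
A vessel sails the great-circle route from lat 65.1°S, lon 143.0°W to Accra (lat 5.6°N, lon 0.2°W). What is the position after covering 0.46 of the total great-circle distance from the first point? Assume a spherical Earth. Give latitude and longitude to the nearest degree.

≈ lat 53°S, lon 25°W

Convert each endpoint to a unit vector on the sphere (x = cos φ cos λ, y = cos φ sin λ, z = sin φ).
The central angle between the endpoints is δ = arccos(p₁·p₂) ≈ 2.007 rad (115.0°).
Interpolate at f = 0.46 with slerp weights a = sin((1−f)δ)/sin δ ≈ 0.975, b = sin(fδ)/sin δ ≈ 0.880.
p = a·p₁ + b·p₂ ≈ (0.548, -0.250, -0.798); φ = arcsin(p_z) ≈ -52.98°, λ = atan2(p_y, p_x) ≈ -24.54°.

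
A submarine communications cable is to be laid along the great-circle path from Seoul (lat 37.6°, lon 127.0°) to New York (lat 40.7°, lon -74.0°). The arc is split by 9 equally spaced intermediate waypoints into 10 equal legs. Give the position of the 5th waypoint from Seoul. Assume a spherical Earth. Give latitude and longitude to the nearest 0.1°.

The haversine formula gives a central angle δ ≈ 1.734 rad (99.4°) between the endpoints.
Interpolate at f = 5/10 with slerp weights a = sin((1−f)δ)/sin δ ≈ 0.773, b = sin(fδ)/sin δ ≈ 0.773.
p = a·p₁ + b·p₂ ≈ (-0.207, -0.074, 0.976); φ = arcsin(p_z) ≈ 77.30°, λ = atan2(p_y, p_x) ≈ -160.28°.

≈ lat 77.3°, lon -160.3°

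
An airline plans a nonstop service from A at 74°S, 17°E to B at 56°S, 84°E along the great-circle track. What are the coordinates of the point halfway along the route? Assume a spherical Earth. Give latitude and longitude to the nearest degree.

≈ 68°S, 63°E

Convert each endpoint to a unit vector on the sphere (x = cos φ cos λ, y = cos φ sin λ, z = sin φ).
The central angle between the endpoints is δ = arccos(p₁·p₂) ≈ 0.541 rad (31.0°).
Interpolate at f = 1/2 with slerp weights a = sin((1−f)δ)/sin δ ≈ 0.519, b = sin(fδ)/sin δ ≈ 0.519.
p = a·p₁ + b·p₂ ≈ (0.167, 0.330, -0.929); φ = arcsin(p_z) ≈ -68.27°, λ = atan2(p_y, p_x) ≈ 63.17°.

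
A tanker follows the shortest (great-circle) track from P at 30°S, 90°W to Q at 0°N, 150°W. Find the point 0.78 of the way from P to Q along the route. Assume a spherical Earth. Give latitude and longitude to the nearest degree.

Write both endpoints as unit vectors p₁, p₂ with components (cos φ cos λ, cos φ sin λ, sin φ).
The central angle between the endpoints is δ = arccos(p₁·p₂) ≈ 1.123 rad (64.3°).
Interpolate at f = 0.78 with slerp weights a = sin((1−f)δ)/sin δ ≈ 0.271, b = sin(fδ)/sin δ ≈ 0.852.
p = a·p₁ + b·p₂ ≈ (-0.738, -0.661, -0.136); φ = arcsin(p_z) ≈ -7.80°, λ = atan2(p_y, p_x) ≈ -138.15°.

≈ 8°S, 138°W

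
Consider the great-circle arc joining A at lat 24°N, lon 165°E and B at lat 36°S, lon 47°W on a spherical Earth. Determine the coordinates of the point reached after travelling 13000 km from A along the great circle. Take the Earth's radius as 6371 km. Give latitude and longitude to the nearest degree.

Convert each endpoint to a unit vector on the sphere (x = cos φ cos λ, y = cos φ sin λ, z = sin φ).
The central angle between the endpoints is δ = arccos(p₁·p₂) ≈ 2.618 rad (150.0°). The total great-circle distance is δ·R ≈ 2.618 × 6371 ≈ 16677 km, so the target fraction is f = 13000/16677 ≈ 0.780.
Interpolate at f ≈ 0.780 with slerp weights a = sin((1−f)δ)/sin δ ≈ 1.091, b = sin(fδ)/sin δ ≈ 1.782.
p = a·p₁ + b·p₂ ≈ (0.021, -0.797, -0.604); φ = arcsin(p_z) ≈ -37.16°, λ = atan2(p_y, p_x) ≈ -88.49°.

≈ lat 37°S, lon 88°W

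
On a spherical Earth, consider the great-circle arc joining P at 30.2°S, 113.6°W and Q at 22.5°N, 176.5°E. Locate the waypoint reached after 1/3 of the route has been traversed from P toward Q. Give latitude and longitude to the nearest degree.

The haversine formula gives a central angle δ ≈ 1.489 rad (85.3°) between the endpoints.
Interpolate at f = 1/3 with slerp weights a = sin((1−f)δ)/sin δ ≈ 0.840, b = sin(fδ)/sin δ ≈ 0.478.
p = a·p₁ + b·p₂ ≈ (-0.731, -0.639, -0.240); φ = arcsin(p_z) ≈ -13.88°, λ = atan2(p_y, p_x) ≈ -138.87°.

≈ 14°S, 139°W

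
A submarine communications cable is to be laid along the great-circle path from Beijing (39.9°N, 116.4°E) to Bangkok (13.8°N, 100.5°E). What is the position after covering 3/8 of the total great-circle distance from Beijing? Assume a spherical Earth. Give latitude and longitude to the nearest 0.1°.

≈ 30.3°N, 109.5°E

Convert each endpoint to a unit vector on the sphere (x = cos φ cos λ, y = cos φ sin λ, z = sin φ).
The central angle between the endpoints is δ = arccos(p₁·p₂) ≈ 0.517 rad (29.6°).
Interpolate at f = 3/8 with slerp weights a = sin((1−f)δ)/sin δ ≈ 0.642, b = sin(fδ)/sin δ ≈ 0.390.
p = a·p₁ + b·p₂ ≈ (-0.288, 0.814, 0.505); φ = arcsin(p_z) ≈ 30.33°, λ = atan2(p_y, p_x) ≈ 109.50°.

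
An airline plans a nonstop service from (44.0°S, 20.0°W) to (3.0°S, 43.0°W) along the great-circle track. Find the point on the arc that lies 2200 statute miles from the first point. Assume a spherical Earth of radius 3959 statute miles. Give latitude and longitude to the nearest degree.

≈ (16°S, 37°W)

Write both endpoints as unit vectors p₁, p₂ with components (cos φ cos λ, cos φ sin λ, sin φ).
The central angle between the endpoints is δ = arccos(p₁·p₂) ≈ 0.799 rad (45.8°). The total great-circle distance is δ·R ≈ 0.799 × 3959 ≈ 3162 mi, so the target fraction is f = 2200/3162 ≈ 0.696.
Interpolate at f ≈ 0.696 with slerp weights a = sin((1−f)δ)/sin δ ≈ 0.336, b = sin(fδ)/sin δ ≈ 0.736.
p = a·p₁ + b·p₂ ≈ (0.765, -0.584, -0.272); φ = arcsin(p_z) ≈ -15.78°, λ = atan2(p_y, p_x) ≈ -37.37°.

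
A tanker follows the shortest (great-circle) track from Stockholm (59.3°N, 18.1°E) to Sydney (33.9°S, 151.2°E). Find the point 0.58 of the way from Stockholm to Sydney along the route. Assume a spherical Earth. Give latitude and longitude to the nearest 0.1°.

≈ (16.8°N, 119.7°E)

Convert each endpoint to a unit vector on the sphere (x = cos φ cos λ, y = cos φ sin λ, z = sin φ).
The central angle between the endpoints is δ = arccos(p₁·p₂) ≈ 2.448 rad (140.3°).
Interpolate at f = 0.58 with slerp weights a = sin((1−f)δ)/sin δ ≈ 1.340, b = sin(fδ)/sin δ ≈ 1.547.
p = a·p₁ + b·p₂ ≈ (-0.475, 0.831, 0.289); φ = arcsin(p_z) ≈ 16.82°, λ = atan2(p_y, p_x) ≈ 119.74°.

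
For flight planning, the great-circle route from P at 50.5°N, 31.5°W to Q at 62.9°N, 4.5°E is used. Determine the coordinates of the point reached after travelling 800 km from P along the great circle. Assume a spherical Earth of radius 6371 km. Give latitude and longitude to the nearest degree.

≈ 55°N, 23°W

Convert each endpoint to a unit vector on the sphere (x = cos φ cos λ, y = cos φ sin λ, z = sin φ).
The central angle between the endpoints is δ = arccos(p₁·p₂) ≈ 0.399 rad (22.9°). The total great-circle distance is δ·R ≈ 0.399 × 6371 ≈ 2544 km, so the target fraction is f = 800/2544 ≈ 0.314.
Interpolate at f ≈ 0.314 with slerp weights a = sin((1−f)δ)/sin δ ≈ 0.695, b = sin(fδ)/sin δ ≈ 0.322.
p = a·p₁ + b·p₂ ≈ (0.523, -0.220, 0.823); φ = arcsin(p_z) ≈ 55.42°, λ = atan2(p_y, p_x) ≈ -22.76°.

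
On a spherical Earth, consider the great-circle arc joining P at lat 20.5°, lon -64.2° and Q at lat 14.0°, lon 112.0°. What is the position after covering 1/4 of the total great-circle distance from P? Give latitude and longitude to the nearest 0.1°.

≈ lat 56.5°, lon -57.2°

Write both endpoints as unit vectors p₁, p₂ with components (cos φ cos λ, cos φ sin λ, sin φ).
The central angle between the endpoints is δ = arccos(p₁·p₂) ≈ 2.536 rad (145.3°).
Interpolate at f = 1/4 with slerp weights a = sin((1−f)δ)/sin δ ≈ 1.661, b = sin(fδ)/sin δ ≈ 1.040.
p = a·p₁ + b·p₂ ≈ (0.299, -0.465, 0.833); φ = arcsin(p_z) ≈ 56.45°, λ = atan2(p_y, p_x) ≈ -57.25°.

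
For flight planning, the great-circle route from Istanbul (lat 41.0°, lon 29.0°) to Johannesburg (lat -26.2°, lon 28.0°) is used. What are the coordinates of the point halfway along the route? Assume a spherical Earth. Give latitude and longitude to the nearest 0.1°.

Convert each endpoint to a unit vector on the sphere (x = cos φ cos λ, y = cos φ sin λ, z = sin φ).
The central angle between the endpoints is δ = arccos(p₁·p₂) ≈ 1.173 rad (67.2°).
Interpolate at f = 1/2 with slerp weights a = sin((1−f)δ)/sin δ ≈ 0.600, b = sin(fδ)/sin δ ≈ 0.600.
p = a·p₁ + b·p₂ ≈ (0.872, 0.473, 0.129); φ = arcsin(p_z) ≈ 7.40°, λ = atan2(p_y, p_x) ≈ 28.46°.

≈ lat 7.4°, lon 28.5°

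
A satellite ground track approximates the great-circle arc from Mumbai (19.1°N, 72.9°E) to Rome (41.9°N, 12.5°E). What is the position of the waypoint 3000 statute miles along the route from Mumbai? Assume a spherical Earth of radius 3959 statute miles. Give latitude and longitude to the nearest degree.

≈ 40°N, 28°E

Convert each endpoint to a unit vector on the sphere (x = cos φ cos λ, y = cos φ sin λ, z = sin φ).
The central angle between the endpoints is δ = arccos(p₁·p₂) ≈ 0.969 rad (55.5°). The total great-circle distance is δ·R ≈ 0.969 × 3959 ≈ 3837 mi, so the target fraction is f = 3000/3837 ≈ 0.782.
Interpolate at f ≈ 0.782 with slerp weights a = sin((1−f)δ)/sin δ ≈ 0.255, b = sin(fδ)/sin δ ≈ 0.834.
p = a·p₁ + b·p₂ ≈ (0.677, 0.364, 0.640); φ = arcsin(p_z) ≈ 39.79°, λ = atan2(p_y, p_x) ≈ 28.30°.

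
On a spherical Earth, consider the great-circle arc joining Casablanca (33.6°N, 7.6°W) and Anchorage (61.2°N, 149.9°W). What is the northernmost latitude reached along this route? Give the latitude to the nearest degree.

The great circle lies in the plane with unit normal n̂ = (p₁ × p₂)/|p₁ × p₂|.
Here n̂_z ≈ -0.249; the vertex latitude is φ_max = arccos|n̂_z| ≈ 75.6°.
Check via Clairaut: cos φ_max = |cos φ₁| · sin C = cos(33.6°)·sin(17.4°) ≈ 0.249, again giving ≈ 75.6°.

≈ 76°N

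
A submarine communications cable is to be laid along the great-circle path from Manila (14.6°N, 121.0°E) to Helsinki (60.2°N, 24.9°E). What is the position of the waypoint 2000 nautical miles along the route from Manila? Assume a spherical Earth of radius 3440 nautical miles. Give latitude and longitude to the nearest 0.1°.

≈ 42.1°N, 99.2°E

From cos δ = sin φ₁ sin φ₂ + cos φ₁ cos φ₂ cos Δλ, the central angle is δ ≈ 1.402 rad (80.3°). The total great-circle distance is δ·R ≈ 1.402 × 3440 ≈ 4824 nmi, so the target fraction is f = 2000/4824 ≈ 0.415.
Interpolate at f ≈ 0.415 with slerp weights a = sin((1−f)δ)/sin δ ≈ 0.742, b = sin(fδ)/sin δ ≈ 0.557.
p = a·p₁ + b·p₂ ≈ (-0.119, 0.732, 0.671); φ = arcsin(p_z) ≈ 42.11°, λ = atan2(p_y, p_x) ≈ 99.22°.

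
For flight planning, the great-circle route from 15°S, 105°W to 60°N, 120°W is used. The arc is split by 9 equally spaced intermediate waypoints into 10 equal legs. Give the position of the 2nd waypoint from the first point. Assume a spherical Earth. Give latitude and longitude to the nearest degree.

≈ 0°N, 107°W

Convert each endpoint to a unit vector on the sphere (x = cos φ cos λ, y = cos φ sin λ, z = sin φ).
The central angle between the endpoints is δ = arccos(p₁·p₂) ≈ 1.326 rad (76.0°).
Interpolate at f = 2/10 with slerp weights a = sin((1−f)δ)/sin δ ≈ 0.900, b = sin(fδ)/sin δ ≈ 0.270.
p = a·p₁ + b·p₂ ≈ (-0.292, -0.956, 0.001); φ = arcsin(p_z) ≈ 0.07°, λ = atan2(p_y, p_x) ≈ -107.00°.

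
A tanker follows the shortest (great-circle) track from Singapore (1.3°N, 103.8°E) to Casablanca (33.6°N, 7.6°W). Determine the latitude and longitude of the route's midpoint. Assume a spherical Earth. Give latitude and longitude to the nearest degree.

≈ (29°N, 56°E)

Write both endpoints as unit vectors p₁, p₂ with components (cos φ cos λ, cos φ sin λ, sin φ).
The central angle between the endpoints is δ = arccos(p₁·p₂) ≈ 1.866 rad (106.9°).
Interpolate at f = 1/2 with slerp weights a = sin((1−f)δ)/sin δ ≈ 0.840, b = sin(fδ)/sin δ ≈ 0.840.
p = a·p₁ + b·p₂ ≈ (0.493, 0.723, 0.484); φ = arcsin(p_z) ≈ 28.94°, λ = atan2(p_y, p_x) ≈ 55.70°.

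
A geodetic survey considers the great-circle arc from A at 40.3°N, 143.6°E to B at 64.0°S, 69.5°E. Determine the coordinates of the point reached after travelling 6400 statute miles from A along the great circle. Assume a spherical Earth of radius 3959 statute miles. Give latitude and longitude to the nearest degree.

Write both endpoints as unit vectors p₁, p₂ with components (cos φ cos λ, cos φ sin λ, sin φ).
The central angle between the endpoints is δ = arccos(p₁·p₂) ≈ 2.083 rad (119.3°). The total great-circle distance is δ·R ≈ 2.083 × 3959 ≈ 8245 mi, so the target fraction is f = 6400/8245 ≈ 0.776.
Interpolate at f ≈ 0.776 with slerp weights a = sin((1−f)δ)/sin δ ≈ 0.515, b = sin(fδ)/sin δ ≈ 1.146.
p = a·p₁ + b·p₂ ≈ (-0.140, 0.704, -0.696); φ = arcsin(p_z) ≈ -44.14°, λ = atan2(p_y, p_x) ≈ 101.29°.

≈ 44°S, 101°E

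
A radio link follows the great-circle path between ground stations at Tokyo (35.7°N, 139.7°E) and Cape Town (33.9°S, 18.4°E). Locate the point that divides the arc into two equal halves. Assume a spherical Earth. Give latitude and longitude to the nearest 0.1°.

≈ 1.8°N, 77.9°E

From cos δ = sin φ₁ sin φ₂ + cos φ₁ cos φ₂ cos Δλ, the central angle is δ ≈ 2.313 rad (132.5°).
Interpolate at f = 1/2 with slerp weights a = sin((1−f)δ)/sin δ ≈ 1.242, b = sin(fδ)/sin δ ≈ 1.242.
p = a·p₁ + b·p₂ ≈ (0.209, 0.977, 0.032); φ = arcsin(p_z) ≈ 1.84°, λ = atan2(p_y, p_x) ≈ 77.94°.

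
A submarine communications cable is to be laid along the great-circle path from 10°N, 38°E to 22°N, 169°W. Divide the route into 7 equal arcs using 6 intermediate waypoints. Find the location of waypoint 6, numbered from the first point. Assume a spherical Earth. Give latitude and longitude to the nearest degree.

≈ 36°N, 175°E

Write both endpoints as unit vectors p₁, p₂ with components (cos φ cos λ, cos φ sin λ, sin φ).
The central angle between the endpoints is δ = arccos(p₁·p₂) ≈ 2.417 rad (138.5°).
Interpolate at f = 6/7 with slerp weights a = sin((1−f)δ)/sin δ ≈ 0.510, b = sin(fδ)/sin δ ≈ 1.323.
p = a·p₁ + b·p₂ ≈ (-0.808, 0.075, 0.584); φ = arcsin(p_z) ≈ 35.75°, λ = atan2(p_y, p_x) ≈ 174.67°.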